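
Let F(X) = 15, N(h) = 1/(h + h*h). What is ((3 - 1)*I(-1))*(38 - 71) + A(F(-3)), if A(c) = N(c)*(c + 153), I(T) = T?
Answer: 667/10 ≈ 66.700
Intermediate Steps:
N(h) = 1/(h + h**2)
A(c) = (153 + c)/(c*(1 + c)) (A(c) = (1/(c*(1 + c)))*(c + 153) = (1/(c*(1 + c)))*(153 + c) = (153 + c)/(c*(1 + c)))
((3 - 1)*I(-1))*(38 - 71) + A(F(-3)) = ((3 - 1)*(-1))*(38 - 71) + (153 + 15)/(15*(1 + 15)) = (2*(-1))*(-33) + (1/15)*168/16 = -2*(-33) + (1/15)*(1/16)*168 = 66 + 7/10 = 667/10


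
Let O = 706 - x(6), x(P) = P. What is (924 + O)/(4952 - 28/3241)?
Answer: 187978/573193 ≈ 0.32795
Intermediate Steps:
O = 700 (O = 706 - 1*6 = 706 - 6 = 700)
(924 + O)/(4952 - 28/3241) = (924 + 700)/(4952 - 28/3241) = 1624/(4952 - 28*1/3241) = 1624/(4952 - 4/463) = 1624/(2292772/463) = 1624*(463/2292772) = 187978/573193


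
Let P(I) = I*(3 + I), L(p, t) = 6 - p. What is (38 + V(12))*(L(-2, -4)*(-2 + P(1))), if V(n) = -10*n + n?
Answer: -1120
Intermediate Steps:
V(n) = -9*n
(38 + V(12))*(L(-2, -4)*(-2 + P(1))) = (38 - 9*12)*((6 - 1*(-2))*(-2 + 1*(3 + 1))) = (38 - 108)*((6 + 2)*(-2 + 1*4)) = -560*(-2 + 4) = -560*2 = -70*16 = -1120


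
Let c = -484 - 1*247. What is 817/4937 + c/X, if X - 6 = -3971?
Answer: 6848352/19575205 ≈ 0.34985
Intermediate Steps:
X = -3965 (X = 6 - 3971 = -3965)
c = -731 (c = -484 - 247 = -731)
817/4937 + c/X = 817/4937 - 731/(-3965) = 817*(1/4937) - 731*(-1/3965) = 817/4937 + 731/3965 = 6848352/19575205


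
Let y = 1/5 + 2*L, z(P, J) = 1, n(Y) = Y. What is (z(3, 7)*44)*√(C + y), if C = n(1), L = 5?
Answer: 88*√70/5 ≈ 147.25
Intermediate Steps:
C = 1
y = 51/5 (y = 1/5 + 2*5 = ⅕ + 10 = 51/5 ≈ 10.200)
(z(3, 7)*44)*√(C + y) = (1*44)*√(1 + 51/5) = 44*√(56/5) = 44*(2*√70/5) = 88*√70/5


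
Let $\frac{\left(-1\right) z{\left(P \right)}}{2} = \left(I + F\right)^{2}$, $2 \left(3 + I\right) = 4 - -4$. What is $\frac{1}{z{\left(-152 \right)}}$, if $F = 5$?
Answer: $- \frac{1}{72} \approx -0.013889$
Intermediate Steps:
$I = 1$ ($I = -3 + \frac{4 - -4}{2} = -3 + \frac{4 + 4}{2} = -3 + \frac{1}{2} \cdot 8 = -3 + 4 = 1$)
$z{\left(P \right)} = -72$ ($z{\left(P \right)} = - 2 \left(1 + 5\right)^{2} = - 2 \cdot 6^{2} = \left(-2\right) 36 = -72$)
$\frac{1}{z{\left(-152 \right)}} = \frac{1}{-72} = - \frac{1}{72}$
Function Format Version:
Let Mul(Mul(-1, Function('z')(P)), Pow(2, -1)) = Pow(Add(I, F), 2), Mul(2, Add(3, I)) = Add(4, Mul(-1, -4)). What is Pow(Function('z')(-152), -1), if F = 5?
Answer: Rational(-1, 72) ≈ -0.013889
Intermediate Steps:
I = 1 (I = Add(-3, Mul(Rational(1, 2), Add(4, Mul(-1, -4)))) = Add(-3, Mul(Rational(1, 2), Add(4, 4))) = Add(-3, Mul(Rational(1, 2), 8)) = Add(-3, 4) = 1)
Function('z')(P) = -72 (Function('z')(P) = Mul(-2, Pow(Add(1, 5), 2)) = Mul(-2, Pow(6, 2)) = Mul(-2, 36) = -72)
Pow(Function('z')(-152), -1) = Pow(-72, -1) = Rational(-1, 72)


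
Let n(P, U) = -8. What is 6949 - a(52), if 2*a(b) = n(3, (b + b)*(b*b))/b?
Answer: 90338/13 ≈ 6949.1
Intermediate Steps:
a(b) = -4/b (a(b) = (-8/b)/2 = -4/b)
6949 - a(52) = 6949 - (-4)/52 = 6949 - 1*(-1/13) = 6949 + 1/13 = 90338/13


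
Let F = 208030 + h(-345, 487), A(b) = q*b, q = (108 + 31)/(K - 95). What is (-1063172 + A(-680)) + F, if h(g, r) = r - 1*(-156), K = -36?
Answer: -111844849/131 ≈ -8.5378e+5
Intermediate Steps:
h(g, r) = 156 + r (h(g, r) = r + 156 = 156 + r)
q = -139/131 (q = (108 + 31)/(-36 - 95) = 139/(-131) = 139*(-1/131) = -139/131 ≈ -1.0611)
A(b) = -139*b/131
F = 208673 (F = 208030 + (156 + 487) = 208030 + 643 = 208673)
(-1063172 + A(-680)) + F = (-1063172 - 139/131*(-680)) + 208673 = (-1063172 + 94520/131) + 208673 = -139181012/131 + 208673 = -111844849/131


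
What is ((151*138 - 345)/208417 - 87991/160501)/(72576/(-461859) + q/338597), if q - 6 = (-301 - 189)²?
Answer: -35659533076760880637/43750590522201402059 ≈ -0.81506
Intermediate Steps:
q = 240106 (q = 6 + (-301 - 189)² = 6 + (-490)² = 6 + 240100 = 240106)
((151*138 - 345)/208417 - 87991/160501)/(72576/(-461859) + q/338597) = ((151*138 - 345)/208417 - 87991/160501)/(72576/(-461859) + 240106/338597) = ((20838 - 345)*(1/208417) - 87991*1/160501)/(72576*(-1/461859) + 240106*(1/338597)) = (20493*(1/208417) - 87991/160501)/(-24192/153953 + 240106/338597) = (1863/18947 - 87991/160501)/(28773700394/52128023941) = -1368152114/3041012447*52128023941/28773700394 = -35659533076760880637/43750590522201402059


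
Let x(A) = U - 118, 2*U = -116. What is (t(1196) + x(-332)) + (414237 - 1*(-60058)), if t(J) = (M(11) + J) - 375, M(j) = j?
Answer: 474951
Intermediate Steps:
U = -58 (U = (½)*(-116) = -58)
t(J) = -364 + J (t(J) = (11 + J) - 375 = -364 + J)
x(A) = -176 (x(A) = -58 - 118 = -176)
(t(1196) + x(-332)) + (414237 - 1*(-60058)) = ((-364 + 1196) - 176) + (414237 - 1*(-60058)) = (832 - 176) + (414237 + 60058) = 656 + 474295 = 474951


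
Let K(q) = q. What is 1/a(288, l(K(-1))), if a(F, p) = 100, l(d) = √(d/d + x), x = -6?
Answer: 1/100 ≈ 0.010000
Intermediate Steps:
l(d) = I*√5 (l(d) = √(d/d - 6) = √(1 - 6) = √(-5) = I*√5)
1/a(288, l(K(-1))) = 1/100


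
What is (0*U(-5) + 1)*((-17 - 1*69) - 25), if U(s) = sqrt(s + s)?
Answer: -111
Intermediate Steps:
U(s) = sqrt(2)*sqrt(s) (U(s) = sqrt(2*s) = sqrt(2)*sqrt(s))
(0*U(-5) + 1)*((-17 - 1*69) - 25) = (0*(sqrt(2)*sqrt(-5)) + 1)*((-17 - 1*69) - 25) = (0*(sqrt(2)*(I*sqrt(5))) + 1)*((-17 - 69) - 25) = (0*(I*sqrt(10)) + 1)*(-86 - 25) = (0 + 1)*(-111) = 1*(-111) = -111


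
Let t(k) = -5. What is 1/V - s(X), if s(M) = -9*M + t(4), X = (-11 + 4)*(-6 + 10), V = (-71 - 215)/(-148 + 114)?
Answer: -35304/143 ≈ -246.88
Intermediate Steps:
V = 143/17 (V = -286/(-34) = -286*(-1/34) = 143/17 ≈ 8.4118)
X = -28 (X = -7*4 = -28)
s(M) = -5 - 9*M (s(M) = -9*M - 5 = -5 - 9*M)
1/V - s(X) = 1/(143/17) - (-5 - 9*(-28)) = 17/143 - (-5 + 252) = 17/143 - 1*247 = 17/143 - 247 = -35304/143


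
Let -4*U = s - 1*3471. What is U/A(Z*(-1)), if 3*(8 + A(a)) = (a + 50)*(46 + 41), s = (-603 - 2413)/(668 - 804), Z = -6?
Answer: 29315/54944 ≈ 0.53354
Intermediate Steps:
s = 377/17 (s = -3016/(-136) = -3016*(-1/136) = 377/17 ≈ 22.176)
U = 29315/34 (U = -(377/17 - 1*3471)/4 = -(377/17 - 3471)/4 = -1/4*(-58630/17) = 29315/34 ≈ 862.21)
A(a) = 1442 + 29*a (A(a) = -8 + ((a + 50)*(46 + 41))/3 = -8 + ((50 + a)*87)/3 = -8 + (4350 + 87*a)/3 = -8 + (1450 + 29*a) = 1442 + 29*a)
U/A(Z*(-1)) = 29315/(34*(1442 + 29*(-6*(-1)))) = 29315/(34*(1442 + 29*6)) = 29315/(34*(1442 + 174)) = (29315/34)/1616 = (29315/34)*(1/1616) = 29315/54944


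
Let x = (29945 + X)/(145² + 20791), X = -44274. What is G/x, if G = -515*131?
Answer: 2821116440/14329 ≈ 1.9688e+5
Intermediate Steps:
G = -67465
x = -14329/41816 (x = (29945 - 44274)/(145² + 20791) = -14329/(21025 + 20791) = -14329/41816 ≈ -0.34267)
G/x = -67465/(-14329/41816) = -67465*(-41816/14329) = 2821116440/14329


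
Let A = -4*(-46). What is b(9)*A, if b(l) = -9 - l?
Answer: -3312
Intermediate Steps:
A = 184
b(9)*A = (-9 - 1*9)*184 = (-9 - 9)*184 = -18*184 = -3312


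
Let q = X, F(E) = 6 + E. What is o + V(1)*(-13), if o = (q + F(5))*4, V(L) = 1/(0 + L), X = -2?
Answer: 23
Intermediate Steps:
q = -2
V(L) = 1/L
o = 36 (o = (-2 + (6 + 5))*4 = (-2 + 11)*4 = 9*4 = 36)
o + V(1)*(-13) = 36 - 13/1 = 36 + 1*(-13) = 36 - 13 = 23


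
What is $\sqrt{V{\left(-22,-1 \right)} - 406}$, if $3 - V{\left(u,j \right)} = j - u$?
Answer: $2 i \sqrt{106} \approx 20.591 i$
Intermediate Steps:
$V{\left(u,j \right)} = 3 + u - j$ ($V{\left(u,j \right)} = 3 - \left(j - u\right) = 3 + u - j$)
$\sqrt{V{\left(-22,-1 \right)} - 406} = \sqrt{\left(3 - 22 - -1\right) - 406} = \sqrt{\left(3 - 22 + 1\right) - 406} = \sqrt{-18 - 406} = \sqrt{-424} = 2 i \sqrt{106}$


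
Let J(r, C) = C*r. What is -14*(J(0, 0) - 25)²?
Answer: -8750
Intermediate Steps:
-14*(J(0, 0) - 25)² = -14*(0*0 - 25)² = -14*(0 - 25)² = -14*(-25)² = -14*625 = -8750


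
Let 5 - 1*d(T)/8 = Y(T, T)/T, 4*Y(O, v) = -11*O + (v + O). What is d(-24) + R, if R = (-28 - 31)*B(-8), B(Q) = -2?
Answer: 176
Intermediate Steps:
R = 118 (R = (-28 - 31)*(-2) = -59*(-2) = 118)
Y(O, v) = -5*O/2 + v/4 (Y(O, v) = (-11*O + (v + O))/4 = (-11*O + (O + v))/4 = (v - 10*O)/4 = -5*O/2 + v/4)
d(T) = 58 (d(T) = 40 - 8*(-5*T/2 + T/4)/T = 40 - 8*(-9*T/4)/T = 40 - 8*(-9/4) = 40 + 18 = 58)
d(-24) + R = 58 + 118 = 176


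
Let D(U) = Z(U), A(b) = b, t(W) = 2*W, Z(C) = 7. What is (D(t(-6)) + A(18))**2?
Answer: 625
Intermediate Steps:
D(U) = 7
(D(t(-6)) + A(18))**2 = (7 + 18)**2 = 25**2 = 625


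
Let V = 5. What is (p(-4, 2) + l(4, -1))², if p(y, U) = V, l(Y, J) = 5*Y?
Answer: 625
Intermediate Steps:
p(y, U) = 5
(p(-4, 2) + l(4, -1))² = (5 + 5*4)² = (5 + 20)² = 25² = 625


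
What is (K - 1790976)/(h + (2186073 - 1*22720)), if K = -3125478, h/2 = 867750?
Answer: -4916454/3898853 ≈ -1.2610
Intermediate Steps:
h = 1735500 (h = 2*867750 = 1735500)
(K - 1790976)/(h + (2186073 - 1*22720)) = (-3125478 - 1790976)/(1735500 + (2186073 - 1*22720)) = -4916454/(1735500 + (2186073 - 22720)) = -4916454/(1735500 + 2163353) = -4916454/3898853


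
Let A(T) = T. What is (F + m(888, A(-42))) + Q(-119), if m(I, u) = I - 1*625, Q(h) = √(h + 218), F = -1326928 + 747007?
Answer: -579658 + 3*√11 ≈ -5.7965e+5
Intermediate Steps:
F = -579921
Q(h) = √(218 + h)
m(I, u) = -625 + I (m(I, u) = I - 625 = -625 + I)
(F + m(888, A(-42))) + Q(-119) = (-579921 + (-625 + 888)) + √(218 - 119) = (-579921 + 263) + √99 = -579658 + 3*√11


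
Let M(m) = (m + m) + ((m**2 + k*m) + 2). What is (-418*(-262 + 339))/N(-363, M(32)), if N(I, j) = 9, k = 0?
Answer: -32186/9 ≈ -3576.2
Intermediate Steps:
M(m) = 2 + m**2 + 2*m (M(m) = (m + m) + ((m**2 + 0*m) + 2) = 2*m + ((m**2 + 0) + 2) = 2*m + (m**2 + 2) = 2*m + (2 + m**2) = 2 + m**2 + 2*m)
(-418*(-262 + 339))/N(-363, M(32)) = -418*(-262 + 339)/9 = -418*77*(1/9) = -32186*1/9 = -32186/9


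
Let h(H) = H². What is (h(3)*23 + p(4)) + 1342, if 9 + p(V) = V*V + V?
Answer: 1560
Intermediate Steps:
p(V) = -9 + V + V² (p(V) = -9 + (V*V + V) = -9 + (V² + V) = -9 + (V + V²) = -9 + V + V²)
(h(3)*23 + p(4)) + 1342 = (3²*23 + (-9 + 4 + 4²)) + 1342 = (9*23 + (-9 + 4 + 16)) + 1342 = (207 + 11) + 1342 = 218 + 1342 = 1560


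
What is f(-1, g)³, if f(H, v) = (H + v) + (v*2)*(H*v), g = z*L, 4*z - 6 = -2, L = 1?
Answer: -8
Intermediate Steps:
z = 1 (z = 3/2 + (¼)*(-2) = 3/2 - ½ = 1)
g = 1 (g = 1*1 = 1)
f(H, v) = H + v + 2*H*v² (f(H, v) = (H + v) + (2*v)*(H*v) = (H + v) + 2*H*v² = H + v + 2*H*v²)
f(-1, g)³ = (-1 + 1 + 2*(-1)*1²)³ = (-1 + 1 + 2*(-1)*1)³ = (-1 + 1 - 2)³ = (-2)³ = -8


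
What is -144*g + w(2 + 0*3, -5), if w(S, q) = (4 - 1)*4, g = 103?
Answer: -14820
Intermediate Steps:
w(S, q) = 12 (w(S, q) = 3*4 = 12)
-144*g + w(2 + 0*3, -5) = -144*103 + 12 = -14832 + 12 = -14820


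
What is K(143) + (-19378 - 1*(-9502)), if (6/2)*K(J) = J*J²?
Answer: 2894579/3 ≈ 9.6486e+5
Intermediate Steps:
K(J) = J³/3 (K(J) = (J*J²)/3 = J³/3)
K(143) + (-19378 - 1*(-9502)) = (⅓)*143³ + (-19378 - 1*(-9502)) = (⅓)*2924207 + (-19378 + 9502) = 2924207/3 - 9876 = 2894579/3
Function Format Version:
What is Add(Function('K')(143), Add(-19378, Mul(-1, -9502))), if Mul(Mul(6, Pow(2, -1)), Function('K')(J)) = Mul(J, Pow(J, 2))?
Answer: Rational(2894579, 3) ≈ 9.6486e+5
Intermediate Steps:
Function('K')(J) = Mul(Rational(1, 3), Pow(J, 3)) (Function('K')(J) = Mul(Rational(1, 3), Mul(J, Pow(J, 2))) = Mul(Rational(1, 3), Pow(J, 3)))
Add(Function('K')(143), Add(-19378, Mul(-1, -9502))) = Add(Mul(Rational(1, 3), Pow(143, 3)), Add(-19378, Mul(-1, -9502))) = Add(Mul(Rational(1, 3), 2924207), Add(-19378, 9502)) = Add(Rational(2924207, 3), -9876) = Rational(2894579, 3)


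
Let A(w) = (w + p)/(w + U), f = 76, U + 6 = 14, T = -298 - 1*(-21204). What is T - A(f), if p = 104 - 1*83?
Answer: 1756007/84 ≈ 20905.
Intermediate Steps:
p = 21 (p = 104 - 83 = 21)
T = 20906 (T = -298 + 21204 = 20906)
U = 8 (U = -6 + 14 = 8)
A(w) = (21 + w)/(8 + w) (A(w) = (w + 21)/(w + 8) = (21 + w)/(8 + w))
T - A(f) = 20906 - (21 + 76)/(8 + 76) = 20906 - 97/84 = 1756007/84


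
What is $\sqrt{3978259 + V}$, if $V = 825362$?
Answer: $\sqrt{4803621} \approx 2191.7$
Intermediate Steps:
$\sqrt{3978259 + V} = \sqrt{3978259 + 825362} = \sqrt{4803621}$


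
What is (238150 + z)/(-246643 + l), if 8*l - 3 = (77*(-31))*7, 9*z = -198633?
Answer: -2592956/2984775 ≈ -0.86873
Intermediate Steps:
z = -66211/3 (z = (1/9)*(-198633) = -66211/3 ≈ -22070.)
l = -8353/4 (l = 3/8 + ((77*(-31))*7)/8 = 3/8 + (-2387*7)/8 = 3/8 + (1/8)*(-16709) = 3/8 - 16709/8 = -8353/4 ≈ -2088.3)
(238150 + z)/(-246643 + l) = (238150 - 66211/3)/(-246643 - 8353/4) = 648239/(3*(-994925/4)) = (648239/3)*(-4/994925) = -2592956/2984775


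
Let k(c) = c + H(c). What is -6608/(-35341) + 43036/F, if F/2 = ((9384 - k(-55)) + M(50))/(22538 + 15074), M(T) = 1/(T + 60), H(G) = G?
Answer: 53327201170432/625560259 ≈ 85247.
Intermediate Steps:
k(c) = 2*c (k(c) = c + c = 2*c)
M(T) = 1/(60 + T)
F = 1044341/2068660 (F = 2*(((9384 - 2*(-55)) + 1/(60 + 50))/(22538 + 15074)) = 2*(((9384 - 1*(-110)) + 1/110)/37612) = 2*(((9384 + 110) + 1/110)*(1/37612)) = 2*((9494 + 1/110)*(1/37612)) = 2*((1044341/110)*(1/37612)) = 2*(1044341/4137320) = 1044341/2068660 ≈ 0.50484)
-6608/(-35341) + 43036/F = -6608/(-35341) + 43036/(1044341/2068660) = -6608*(-1/35341) + 43036*(2068660/1044341) = 112/599 + 89026851760/1044341 = 53327201170432/625560259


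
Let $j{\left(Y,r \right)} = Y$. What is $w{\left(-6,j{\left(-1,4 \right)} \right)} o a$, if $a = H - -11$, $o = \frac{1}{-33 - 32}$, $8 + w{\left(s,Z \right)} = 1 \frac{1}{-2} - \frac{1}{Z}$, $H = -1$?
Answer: $\frac{15}{13} \approx 1.1538$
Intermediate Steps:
$w{\left(s,Z \right)} = - \frac{17}{2} - \frac{1}{Z}$ ($w{\left(s,Z \right)} = -8 + \left(1 \frac{1}{-2} - \frac{1}{Z}\right) = -8 + \left(1 \left(- \frac{1}{2}\right) - \frac{1}{Z}\right) = -8 - \left(\frac{1}{2} + \frac{1}{Z}\right) = - \frac{17}{2} - \frac{1}{Z}$)
$o = - \frac{1}{65}$ ($o = \frac{1}{-65} = - \frac{1}{65} \approx -0.015385$)
$a = 10$ ($a = -1 - -11 = -1 + 11 = 10$)
$w{\left(-6,j{\left(-1,4 \right)} \right)} o a = \left(- \frac{17}{2} - \frac{1}{-1}\right) \left(- \frac{1}{65}\right) 10 = \left(- \frac{17}{2} - -1\right) \left(- \frac{1}{65}\right) 10 = \left(- \frac{17}{2} + 1\right) \left(- \frac{1}{65}\right) 10 = \left(- \frac{15}{2}\right) \left(- \frac{1}{65}\right) 10 = \frac{3}{26} \cdot 10 = \frac{15}{13}$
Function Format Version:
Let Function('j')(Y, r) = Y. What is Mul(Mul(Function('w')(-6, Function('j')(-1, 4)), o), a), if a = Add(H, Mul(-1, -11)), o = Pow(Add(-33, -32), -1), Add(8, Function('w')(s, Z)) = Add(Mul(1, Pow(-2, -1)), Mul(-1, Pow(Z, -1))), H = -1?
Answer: Rational(15, 13) ≈ 1.1538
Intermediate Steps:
Function('w')(s, Z) = Add(Rational(-17, 2), Mul(-1, Pow(Z, -1))) (Function('w')(s, Z) = Add(-8, Add(Mul(1, Pow(-2, -1)), Mul(-1, Pow(Z, -1)))) = Add(-8, Add(Mul(1, Rational(-1, 2)), Mul(-1, Pow(Z, -1)))) = Add(-8, Add(Rational(-1, 2), Mul(-1, Pow(Z, -1)))) = Add(Rational(-17, 2), Mul(-1, Pow(Z, -1))))
o = Rational(-1, 65) (o = Pow(-65, -1) = Rational(-1, 65) ≈ -0.015385)
a = 10 (a = Add(-1, Mul(-1, -11)) = Add(-1, 11) = 10)
Mul(Mul(Function('w')(-6, Function('j')(-1, 4)), o), a) = Mul(Mul(Add(Rational(-17, 2), Mul(-1, Pow(-1, -1))), Rational(-1, 65)), 10) = Mul(Mul(Add(Rational(-17, 2), Mul(-1, -1)), Rational(-1, 65)), 10) = Mul(Mul(Add(Rational(-17, 2), 1), Rational(-1, 65)), 10) = Mul(Mul(Rational(-15, 2), Rational(-1, 65)), 10) = Mul(Rational(3, 26), 10) = Rational(15, 13)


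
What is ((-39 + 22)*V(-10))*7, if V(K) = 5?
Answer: -595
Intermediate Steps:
((-39 + 22)*V(-10))*7 = ((-39 + 22)*5)*7 = -17*5*7 = -85*7 = -595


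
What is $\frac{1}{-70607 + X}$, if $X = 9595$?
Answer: $- \frac{1}{61012} \approx -1.639 \cdot 10^{-5}$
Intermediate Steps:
$\frac{1}{-70607 + X} = \frac{1}{-70607 + 9595} = \frac{1}{-61012} = - \frac{1}{61012}$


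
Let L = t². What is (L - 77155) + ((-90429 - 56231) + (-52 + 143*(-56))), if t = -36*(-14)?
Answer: 22141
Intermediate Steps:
t = 504
L = 254016 (L = 504² = 254016)
(L - 77155) + ((-90429 - 56231) + (-52 + 143*(-56))) = (254016 - 77155) + ((-90429 - 56231) + (-52 + 143*(-56))) = 176861 + (-146660 + (-52 - 8008)) = 176861 + (-146660 - 8060) = 176861 - 154720 = 22141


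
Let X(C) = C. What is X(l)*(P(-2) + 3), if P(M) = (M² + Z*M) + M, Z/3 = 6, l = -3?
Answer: 93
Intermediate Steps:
Z = 18 (Z = 3*6 = 18)
P(M) = M² + 19*M (P(M) = (M² + 18*M) + M = M² + 19*M)
X(l)*(P(-2) + 3) = -3*(-2*(19 - 2) + 3) = -3*(-2*17 + 3) = -3*(-34 + 3) = -3*(-31) = 93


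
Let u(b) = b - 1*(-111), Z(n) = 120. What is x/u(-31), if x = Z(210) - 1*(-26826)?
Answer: 13473/40 ≈ 336.83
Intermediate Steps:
u(b) = 111 + b (u(b) = b + 111 = 111 + b)
x = 26946 (x = 120 - 1*(-26826) = 120 + 26826 = 26946)
x/u(-31) = 26946/(111 - 31) = 26946/80 = 26946*(1/80) = 13473/40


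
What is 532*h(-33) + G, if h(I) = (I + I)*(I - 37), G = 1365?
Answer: 2459205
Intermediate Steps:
h(I) = 2*I*(-37 + I) (h(I) = (2*I)*(-37 + I) = 2*I*(-37 + I))
532*h(-33) + G = 532*(2*(-33)*(-37 - 33)) + 1365 = 532*(2*(-33)*(-70)) + 1365 = 532*4620 + 1365 = 2457840 + 1365 = 2459205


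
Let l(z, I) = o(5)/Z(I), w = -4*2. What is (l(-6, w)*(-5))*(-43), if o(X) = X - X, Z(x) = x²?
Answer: 0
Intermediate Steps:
o(X) = 0
w = -8
l(z, I) = 0 (l(z, I) = 0/(I²) = 0/I² = 0)
(l(-6, w)*(-5))*(-43) = (0*(-5))*(-43) = 0*(-43) = 0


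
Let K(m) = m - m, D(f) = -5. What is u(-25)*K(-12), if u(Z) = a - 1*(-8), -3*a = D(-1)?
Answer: 0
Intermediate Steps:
a = 5/3 (a = -⅓*(-5) = 5/3 ≈ 1.6667)
K(m) = 0
u(Z) = 29/3 (u(Z) = 5/3 - 1*(-8) = 5/3 + 8 = 29/3)
u(-25)*K(-12) = (29/3)*0 = 0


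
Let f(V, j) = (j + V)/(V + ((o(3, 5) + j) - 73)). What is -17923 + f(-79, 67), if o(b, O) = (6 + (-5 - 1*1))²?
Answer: -1523443/85 ≈ -17923.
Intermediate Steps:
o(b, O) = 0 (o(b, O) = (6 + (-5 - 1))² = (6 - 6)² = 0² = 0)
f(V, j) = (V + j)/(-73 + V + j) (f(V, j) = (j + V)/(V + ((0 + j) - 73)) = (V + j)/(V + (j - 73)) = (V + j)/(V + (-73 + j)) = (V + j)/(-73 + V + j))
-17923 + f(-79, 67) = -17923 + (-79 + 67)/(-73 - 79 + 67) = -17923 - 12/(-85) = -17923 - 1/85*(-12) = -17923 + 12/85 = -1523443/85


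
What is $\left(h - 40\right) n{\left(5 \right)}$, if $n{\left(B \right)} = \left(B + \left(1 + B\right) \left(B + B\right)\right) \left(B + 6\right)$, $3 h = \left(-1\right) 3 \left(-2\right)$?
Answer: $-27170$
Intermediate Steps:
$h = 2$ ($h = \frac{\left(-1\right) 3 \left(-2\right)}{3} = \frac{\left(-3\right) \left(-2\right)}{3} = \frac{1}{3} \cdot 6 = 2$)
$n{\left(B \right)} = \left(6 + B\right) \left(B + 2 B \left(1 + B\right)\right)$ ($n{\left(B \right)} = \left(B + \left(1 + B\right) 2 B\right) \left(6 + B\right) = \left(B + 2 B \left(1 + B\right)\right) \left(6 + B\right) = \left(6 + B\right) \left(B + 2 B \left(1 + B\right)\right)$)
$\left(h - 40\right) n{\left(5 \right)} = \left(2 - 40\right) 5 \left(18 + 2 \cdot 5^{2} + 15 \cdot 5\right) = - 38 \cdot 5 \left(18 + 2 \cdot 25 + 75\right) = - 38 \cdot 5 \left(18 + 50 + 75\right) = - 38 \cdot 5 \cdot 143 = \left(-38\right) 715 = -27170$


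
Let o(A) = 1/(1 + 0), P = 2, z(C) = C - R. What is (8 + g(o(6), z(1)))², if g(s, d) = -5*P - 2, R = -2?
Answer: 16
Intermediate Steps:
z(C) = 2 + C (z(C) = C - 1*(-2) = C + 2 = 2 + C)
o(A) = 1 (o(A) = 1/1 = 1)
g(s, d) = -12 (g(s, d) = -5*2 - 2 = -10 - 2 = -12)
(8 + g(o(6), z(1)))² = (8 - 12)² = (-4)² = 16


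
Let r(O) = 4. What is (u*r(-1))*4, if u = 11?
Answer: 176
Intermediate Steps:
(u*r(-1))*4 = (11*4)*4 = 44*4 = 176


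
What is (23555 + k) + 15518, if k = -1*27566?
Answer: 11507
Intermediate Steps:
k = -27566
(23555 + k) + 15518 = (23555 - 27566) + 15518 = -4011 + 15518 = 11507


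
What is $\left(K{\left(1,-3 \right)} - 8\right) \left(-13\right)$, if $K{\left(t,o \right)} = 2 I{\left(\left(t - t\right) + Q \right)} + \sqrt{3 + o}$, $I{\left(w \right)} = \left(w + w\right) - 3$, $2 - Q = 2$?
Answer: $182$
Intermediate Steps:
$Q = 0$ ($Q = 2 - 2 = 0$)
$I{\left(w \right)} = -3 + 2 w$ ($I{\left(w \right)} = 2 w - 3 = -3 + 2 w$)
$K{\left(t,o \right)} = -6 + \sqrt{3 + o}$ ($K{\left(t,o \right)} = 2 \left(-3 + 2 \left(\left(t - t\right) + 0\right)\right) + \sqrt{3 + o} = 2 \left(-3 + 2 \left(0 + 0\right)\right) + \sqrt{3 + o} = 2 \left(-3 + 2 \cdot 0\right) + \sqrt{3 + o} = 2 \left(-3 + 0\right) + \sqrt{3 + o} = 2 \left(-3\right) + \sqrt{3 + o} = -6 + \sqrt{3 + o}$)
$\left(K{\left(1,-3 \right)} - 8\right) \left(-13\right) = \left(\left(-6 + \sqrt{3 - 3}\right) - 8\right) \left(-13\right) = \left(\left(-6 + \sqrt{0}\right) - 8\right) \left(-13\right) = \left(\left(-6 + 0\right) - 8\right) \left(-13\right) = \left(-6 - 8\right) \left(-13\right) = \left(-14\right) \left(-13\right) = 182$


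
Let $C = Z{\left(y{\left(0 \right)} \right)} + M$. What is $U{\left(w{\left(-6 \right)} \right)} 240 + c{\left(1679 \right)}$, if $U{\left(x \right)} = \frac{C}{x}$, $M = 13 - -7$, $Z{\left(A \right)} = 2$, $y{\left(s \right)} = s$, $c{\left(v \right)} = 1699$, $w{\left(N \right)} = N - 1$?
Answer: $\frac{6613}{7} \approx 944.71$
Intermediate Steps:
$w{\left(N \right)} = -1 + N$ ($w{\left(N \right)} = N - 1 = -1 + N$)
$M = 20$ ($M = 13 + 7 = 20$)
$C = 22$ ($C = 2 + 20 = 22$)
$U{\left(x \right)} = \frac{22}{x}$
$U{\left(w{\left(-6 \right)} \right)} 240 + c{\left(1679 \right)} = \frac{22}{-1 - 6} \cdot 240 + 1699 = \frac{22}{-7} \cdot 240 + 1699 = 22 \left(- \frac{1}{7}\right) 240 + 1699 = \left(- \frac{22}{7}\right) 240 + 1699 = - \frac{5280}{7} + 1699 = \frac{6613}{7}$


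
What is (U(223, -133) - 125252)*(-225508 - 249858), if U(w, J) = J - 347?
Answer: 59768717912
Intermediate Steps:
U(w, J) = -347 + J
(U(223, -133) - 125252)*(-225508 - 249858) = ((-347 - 133) - 125252)*(-225508 - 249858) = (-480 - 125252)*(-475366) = -125732*(-475366) = 59768717912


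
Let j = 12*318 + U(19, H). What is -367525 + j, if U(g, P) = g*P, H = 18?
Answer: -363367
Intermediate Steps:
U(g, P) = P*g
j = 4158 (j = 12*318 + 18*19 = 3816 + 342 = 4158)
-367525 + j = -367525 + 4158 = -363367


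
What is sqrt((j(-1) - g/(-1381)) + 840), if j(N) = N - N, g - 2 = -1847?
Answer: sqrt(1599467295)/1381 ≈ 28.960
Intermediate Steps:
g = -1845 (g = 2 - 1847 = -1845)
j(N) = 0
sqrt((j(-1) - g/(-1381)) + 840) = sqrt((0 - (-1845)/(-1381)) + 840) = sqrt((0 - (-1845)*(-1)/1381) + 840) = sqrt((0 - 1*1845/1381) + 840) = sqrt((0 - 1845/1381) + 840) = sqrt(-1845/1381 + 840) = sqrt(1158195/1381) = sqrt(1599467295)/1381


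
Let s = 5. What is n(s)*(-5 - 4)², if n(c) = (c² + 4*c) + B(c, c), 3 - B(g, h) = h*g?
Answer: 1863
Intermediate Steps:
B(g, h) = 3 - g*h (B(g, h) = 3 - h*g = 3 - g*h)
n(c) = 3 + 4*c (n(c) = (c² + 4*c) + (3 - c*c) = (c² + 4*c) + (3 - c²) = 3 + 4*c)
n(s)*(-5 - 4)² = (3 + 4*5)*(-5 - 4)² = (3 + 20)*(-9)² = 23*81 = 1863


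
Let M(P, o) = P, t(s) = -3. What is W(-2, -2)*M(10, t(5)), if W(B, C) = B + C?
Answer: -40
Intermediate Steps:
W(-2, -2)*M(10, t(5)) = (-2 - 2)*10 = -4*10 = -40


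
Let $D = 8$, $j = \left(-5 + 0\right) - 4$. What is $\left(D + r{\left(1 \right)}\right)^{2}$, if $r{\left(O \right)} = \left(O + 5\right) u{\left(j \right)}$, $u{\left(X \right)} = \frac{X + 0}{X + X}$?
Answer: $121$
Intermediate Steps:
$j = -9$ ($j = -5 - 4 = -9$)
$u{\left(X \right)} = \frac{1}{2}$ ($u{\left(X \right)} = \frac{X}{2 X} = X \frac{1}{2 X} = \frac{1}{2}$)
$r{\left(O \right)} = \frac{5}{2} + \frac{O}{2}$ ($r{\left(O \right)} = \left(O + 5\right) \frac{1}{2} = \left(5 + O\right) \frac{1}{2} = \frac{5}{2} + \frac{O}{2}$)
$\left(D + r{\left(1 \right)}\right)^{2} = \left(8 + \left(\frac{5}{2} + \frac{1}{2} \cdot 1\right)\right)^{2} = \left(8 + \left(\frac{5}{2} + \frac{1}{2}\right)\right)^{2} = \left(8 + 3\right)^{2} = 11^{2} = 121$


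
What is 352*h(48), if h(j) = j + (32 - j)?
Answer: 11264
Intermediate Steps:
h(j) = 32
352*h(48) = 352*32 = 11264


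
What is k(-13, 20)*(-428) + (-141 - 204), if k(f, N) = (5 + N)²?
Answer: -267845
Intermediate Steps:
k(-13, 20)*(-428) + (-141 - 204) = (5 + 20)²*(-428) + (-141 - 204) = 25²*(-428) - 345 = 625*(-428) - 345 = -267500 - 345 = -267845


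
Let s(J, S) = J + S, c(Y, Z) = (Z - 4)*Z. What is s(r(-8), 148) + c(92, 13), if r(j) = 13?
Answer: 278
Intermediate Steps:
c(Y, Z) = Z*(-4 + Z) (c(Y, Z) = (-4 + Z)*Z = Z*(-4 + Z))
s(r(-8), 148) + c(92, 13) = (13 + 148) + 13*(-4 + 13) = 161 + 13*9 = 161 + 117 = 278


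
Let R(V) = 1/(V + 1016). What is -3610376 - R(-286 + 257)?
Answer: -3563441113/987 ≈ -3.6104e+6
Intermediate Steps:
R(V) = 1/(1016 + V)
-3610376 - R(-286 + 257) = -3610376 - 1/(1016 + (-286 + 257)) = -3610376 - 1/(1016 - 29) = -3610376 - 1/987 = -3563441113/987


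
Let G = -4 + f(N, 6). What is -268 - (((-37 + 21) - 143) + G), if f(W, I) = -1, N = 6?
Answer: -104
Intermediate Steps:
G = -5 (G = -4 - 1 = -5)
-268 - (((-37 + 21) - 143) + G) = -268 - (((-37 + 21) - 143) - 5) = -268 - ((-16 - 143) - 5) = -268 - (-159 - 5) = -268 - 1*(-164) = -268 + 164 = -104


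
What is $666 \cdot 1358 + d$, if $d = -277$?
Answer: $904151$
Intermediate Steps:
$666 \cdot 1358 + d = 666 \cdot 1358 - 277 = 904428 - 277 = 904151$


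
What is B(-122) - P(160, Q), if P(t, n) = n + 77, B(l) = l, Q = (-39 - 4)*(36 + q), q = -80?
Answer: -2091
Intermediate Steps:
Q = 1892 (Q = (-39 - 4)*(36 - 80) = -43*(-44) = 1892)
P(t, n) = 77 + n
B(-122) - P(160, Q) = -122 - (77 + 1892) = -122 - 1*1969 = -122 - 1969 = -2091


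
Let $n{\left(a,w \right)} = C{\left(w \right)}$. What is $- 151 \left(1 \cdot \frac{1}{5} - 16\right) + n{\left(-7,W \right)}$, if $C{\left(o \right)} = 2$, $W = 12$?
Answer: $\frac{11939}{5} \approx 2387.8$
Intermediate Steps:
$n{\left(a,w \right)} = 2$
$- 151 \left(1 \cdot \frac{1}{5} - 16\right) + n{\left(-7,W \right)} = - 151 \left(1 \cdot \frac{1}{5} - 16\right) + 2 = - 151 \left(\frac{1}{5} - 16\right) + 2 = \left(-151\right) \left(- \frac{79}{5}\right) + 2 = \frac{11929}{5} + 2 = \frac{11939}{5}$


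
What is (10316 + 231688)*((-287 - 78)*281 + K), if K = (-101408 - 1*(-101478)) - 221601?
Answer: -78432528384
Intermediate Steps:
K = -221531 (K = (-101408 + 101478) - 221601 = 70 - 221601 = -221531)
(10316 + 231688)*((-287 - 78)*281 + K) = (10316 + 231688)*((-287 - 78)*281 - 221531) = 242004*(-365*281 - 221531) = 242004*(-102565 - 221531) = 242004*(-324096) = -78432528384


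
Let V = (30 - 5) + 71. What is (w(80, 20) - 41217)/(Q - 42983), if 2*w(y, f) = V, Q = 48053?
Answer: -13723/1690 ≈ -8.1201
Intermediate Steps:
V = 96 (V = 25 + 71 = 96)
w(y, f) = 48 (w(y, f) = (½)*96 = 48)
(w(80, 20) - 41217)/(Q - 42983) = (48 - 41217)/(48053 - 42983) = -41169/5070 = -41169*1/5070 = -13723/1690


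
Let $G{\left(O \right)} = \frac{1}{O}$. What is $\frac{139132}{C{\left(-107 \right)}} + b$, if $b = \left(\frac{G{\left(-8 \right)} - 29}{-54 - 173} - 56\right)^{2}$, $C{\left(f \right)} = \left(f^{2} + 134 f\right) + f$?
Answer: $\frac{1085150173019}{352870592} \approx 3075.2$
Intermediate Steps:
$C{\left(f \right)} = f^{2} + 135 f$
$b = \frac{10294740369}{3297856}$ ($b = \left(\frac{\frac{1}{-8} - 29}{-54 - 173} - 56\right)^{2} = \left(\frac{- \frac{1}{8} - 29}{-227} - 56\right)^{2} = \left(\left(- \frac{233}{8}\right) \left(- \frac{1}{227}\right) - 56\right)^{2} = \left(\frac{233}{1816} - 56\right)^{2} = \left(- \frac{101463}{1816}\right)^{2} = \frac{10294740369}{3297856} \approx 3121.6$)
$\frac{139132}{C{\left(-107 \right)}} + b = \frac{139132}{\left(-107\right) \left(135 - 107\right)} + \frac{10294740369}{3297856} = \frac{139132}{\left(-107\right) 28} + \frac{10294740369}{3297856} = \frac{139132}{-2996} + \frac{10294740369}{3297856} = 139132 \left(- \frac{1}{2996}\right) + \frac{10294740369}{3297856} = - \frac{4969}{107} + \frac{10294740369}{3297856} = \frac{1085150173019}{352870592}$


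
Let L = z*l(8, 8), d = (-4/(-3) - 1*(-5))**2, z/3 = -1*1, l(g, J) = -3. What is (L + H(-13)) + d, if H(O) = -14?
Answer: 316/9 ≈ 35.111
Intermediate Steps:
z = -3 (z = 3*(-1*1) = 3*(-1) = -3)
d = 361/9 (d = (-4*(-1/3) + 5)**2 = (4/3 + 5)**2 = (19/3)**2 = 361/9 ≈ 40.111)
L = 9 (L = -3*(-3) = 9)
(L + H(-13)) + d = (9 - 14) + 361/9 = -5 + 361/9 = 316/9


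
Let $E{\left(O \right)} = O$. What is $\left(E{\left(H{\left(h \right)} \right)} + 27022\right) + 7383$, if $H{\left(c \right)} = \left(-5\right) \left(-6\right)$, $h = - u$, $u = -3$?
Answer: $34435$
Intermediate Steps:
$h = 3$ ($h = \left(-1\right) \left(-3\right) = 3$)
$H{\left(c \right)} = 30$
$\left(E{\left(H{\left(h \right)} \right)} + 27022\right) + 7383 = \left(30 + 27022\right) + 7383 = 27052 + 7383 = 34435$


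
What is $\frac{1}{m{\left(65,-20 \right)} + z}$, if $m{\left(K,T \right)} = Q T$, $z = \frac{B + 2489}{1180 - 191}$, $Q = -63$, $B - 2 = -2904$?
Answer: $\frac{989}{1245727} \approx 0.00079391$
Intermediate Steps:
$B = -2902$ ($B = 2 - 2904 = -2902$)
$z = - \frac{413}{989}$ ($z = \frac{-2902 + 2489}{1180 - 191} = - \frac{413}{989} \approx -0.41759$)
$m{\left(K,T \right)} = - 63 T$
$\frac{1}{m{\left(65,-20 \right)} + z} = \frac{1}{\left(-63\right) \left(-20\right) - \frac{413}{989}} = \frac{1}{1260 - \frac{413}{989}} = \frac{1}{\frac{1245727}{989}} = \frac{989}{1245727}$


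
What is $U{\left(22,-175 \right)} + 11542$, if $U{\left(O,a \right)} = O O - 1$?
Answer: $12025$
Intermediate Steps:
$U{\left(O,a \right)} = -1 + O^{2}$ ($U{\left(O,a \right)} = O^{2} - 1 = -1 + O^{2}$)
$U{\left(22,-175 \right)} + 11542 = \left(-1 + 22^{2}\right) + 11542 = \left(-1 + 484\right) + 11542 = 483 + 11542 = 12025$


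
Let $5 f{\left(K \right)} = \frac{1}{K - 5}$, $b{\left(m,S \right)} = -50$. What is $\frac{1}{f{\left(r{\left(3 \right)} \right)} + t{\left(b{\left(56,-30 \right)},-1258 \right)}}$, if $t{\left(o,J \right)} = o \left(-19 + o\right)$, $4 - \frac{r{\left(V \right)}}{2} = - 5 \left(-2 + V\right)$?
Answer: $\frac{65}{224251} \approx 0.00028985$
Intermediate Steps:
$r{\left(V \right)} = -12 + 10 V$ ($r{\left(V \right)} = 8 - 2 \left(- 5 \left(-2 + V\right)\right) = 8 - 2 \left(10 - 5 V\right) = 8 + \left(-20 + 10 V\right) = -12 + 10 V$)
$f{\left(K \right)} = \frac{1}{5 \left(-5 + K\right)}$ ($f{\left(K \right)} = \frac{1}{5 \left(K - 5\right)} = \frac{1}{5 \left(-5 + K\right)}$)
$\frac{1}{f{\left(r{\left(3 \right)} \right)} + t{\left(b{\left(56,-30 \right)},-1258 \right)}} = \frac{1}{\frac{1}{5 \left(-5 + \left(-12 + 10 \cdot 3\right)\right)} - 50 \left(-19 - 50\right)} = \frac{1}{\frac{1}{5 \left(-5 + \left(-12 + 30\right)\right)} - -3450} = \frac{1}{\frac{1}{5 \left(-5 + 18\right)} + 3450} = \frac{1}{\frac{1}{5 \cdot 13} + 3450} = \frac{1}{\frac{1}{5} \cdot \frac{1}{13} + 3450} = \frac{1}{\frac{1}{65} + 3450} = \frac{1}{\frac{224251}{65}} = \frac{65}{224251}$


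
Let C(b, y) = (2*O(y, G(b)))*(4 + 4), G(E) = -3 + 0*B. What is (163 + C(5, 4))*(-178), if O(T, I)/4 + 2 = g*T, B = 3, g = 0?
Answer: -6230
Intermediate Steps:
G(E) = -3 (G(E) = -3 + 0*3 = -3 + 0 = -3)
O(T, I) = -8 (O(T, I) = -8 + 4*(0*T) = -8 + 4*0 = -8 + 0 = -8)
C(b, y) = -128 (C(b, y) = (2*(-8))*(4 + 4) = -16*8 = -128)
(163 + C(5, 4))*(-178) = (163 - 128)*(-178) = 35*(-178) = -6230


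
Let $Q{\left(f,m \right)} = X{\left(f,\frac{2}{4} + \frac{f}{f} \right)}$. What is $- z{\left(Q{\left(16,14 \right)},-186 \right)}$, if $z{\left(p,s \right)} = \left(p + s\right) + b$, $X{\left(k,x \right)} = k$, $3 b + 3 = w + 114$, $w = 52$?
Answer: $\frac{347}{3} \approx 115.67$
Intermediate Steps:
$b = \frac{163}{3}$ ($b = -1 + \frac{52 + 114}{3} = -1 + \frac{1}{3} \cdot 166 = -1 + \frac{166}{3} = \frac{163}{3} \approx 54.333$)
$Q{\left(f,m \right)} = f$
$z{\left(p,s \right)} = \frac{163}{3} + p + s$ ($z{\left(p,s \right)} = \left(p + s\right) + \frac{163}{3} = \frac{163}{3} + p + s$)
$- z{\left(Q{\left(16,14 \right)},-186 \right)} = - (\frac{163}{3} + 16 - 186) = \left(-1\right) \left(- \frac{347}{3}\right) = \frac{347}{3}$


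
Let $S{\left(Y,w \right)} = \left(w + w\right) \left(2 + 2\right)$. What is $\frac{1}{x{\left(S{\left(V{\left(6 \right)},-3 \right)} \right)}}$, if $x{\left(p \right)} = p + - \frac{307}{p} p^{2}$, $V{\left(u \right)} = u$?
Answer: $\frac{1}{7344} \approx 0.00013617$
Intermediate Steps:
$S{\left(Y,w \right)} = 8 w$ ($S{\left(Y,w \right)} = 2 w 4 = 8 w$)
$x{\left(p \right)} = - 306 p$ ($x{\left(p \right)} = p - 307 p = - 306 p$)
$\frac{1}{x{\left(S{\left(V{\left(6 \right)},-3 \right)} \right)}} = \frac{1}{\left(-306\right) 8 \left(-3\right)} = \frac{1}{\left(-306\right) \left(-24\right)} = \frac{1}{7344}$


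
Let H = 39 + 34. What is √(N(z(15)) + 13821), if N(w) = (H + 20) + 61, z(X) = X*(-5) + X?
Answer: 5*√559 ≈ 118.22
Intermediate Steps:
H = 73
z(X) = -4*X (z(X) = -5*X + X = -4*X)
N(w) = 154 (N(w) = (73 + 20) + 61 = 93 + 61 = 154)
√(N(z(15)) + 13821) = √(154 + 13821) = √13975 = 5*√559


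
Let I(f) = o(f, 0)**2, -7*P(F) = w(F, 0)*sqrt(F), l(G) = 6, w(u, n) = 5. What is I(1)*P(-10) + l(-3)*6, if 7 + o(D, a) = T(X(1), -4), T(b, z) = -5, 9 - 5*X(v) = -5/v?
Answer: 36 - 720*I*sqrt(10)/7 ≈ 36.0 - 325.26*I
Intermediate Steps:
X(v) = 9/5 + 1/v (X(v) = 9/5 - (-1)/v = 9/5 + 1/v)
o(D, a) = -12 (o(D, a) = -7 - 5 = -12)
P(F) = -5*sqrt(F)/7
I(f) = 144 (I(f) = (-12)**2 = 144)
I(1)*P(-10) + l(-3)*6 = 144*(-5*I*sqrt(10)/7) + 6*6 = 144*(-5*I*sqrt(10)/7) + 36 = -720*I*sqrt(10)/7 + 36 = 36 - 720*I*sqrt(10)/7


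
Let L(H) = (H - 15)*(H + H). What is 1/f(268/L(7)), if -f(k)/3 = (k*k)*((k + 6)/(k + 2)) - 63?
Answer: 8624/2990103 ≈ 0.0028842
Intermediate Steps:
L(H) = 2*H*(-15 + H) (L(H) = (-15 + H)*(2*H) = 2*H*(-15 + H))
f(k) = 189 - 3*k²*(6 + k)/(2 + k) (f(k) = -3*((k*k)*((k + 6)/(k + 2)) - 63) = -3*(k²*((6 + k)/(2 + k)) - 63) = -3*(k²*(6 + k)/(2 + k) - 63) = -3*(-63 + k²*(6 + k)/(2 + k)) = 189 - 3*k²*(6 + k)/(2 + k))
1/f(268/L(7)) = 1/(3*(126 - (268/((2*7*(-15 + 7))))³ - 6*17956/(49*(-15 + 7)²) + 63*(268/((2*7*(-15 + 7)))))/(2 + 268/((2*7*(-15 + 7))))) = 1/(3*(126 - (268/((2*7*(-8))))³ - 6*(268/((2*7*(-8))))² + 63*(268/((2*7*(-8)))))/(2 + 268/((2*7*(-8))))) = 1/(3*(126 - (268/(-112))³ - 6*(268/(-112))² + 63*(268/(-112)))/(2 + 268/(-112))) = 1/(3*(126 - (268*(-1/112))³ - 6*(268*(-1/112))² + 63*(268*(-1/112)))/(2 + 268*(-1/112))) = 1/(3*(126 - (-67/28)³ - 6*(-67/28)² + 63*(-67/28))/(2 - 67/28)) = 1/(3*(126 - 1*(-300763/21952) - 6*4489/784 - 603/4)/(-11/28)) = 1/(3*(-28/11)*(126 + 300763/21952 - 13467/392 - 603/4)) = 1/(3*(-28/11)*(-996701/21952)) = 1/(2990103/8624) = 8624/2990103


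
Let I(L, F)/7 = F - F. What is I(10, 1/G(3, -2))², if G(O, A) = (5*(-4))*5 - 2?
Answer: 0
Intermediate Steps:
G(O, A) = -102 (G(O, A) = -20*5 - 2 = -100 - 2 = -102)
I(L, F) = 0 (I(L, F) = 7*(F - F) = 7*0 = 0)
I(10, 1/G(3, -2))² = 0² = 0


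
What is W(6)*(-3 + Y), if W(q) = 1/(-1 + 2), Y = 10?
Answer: 7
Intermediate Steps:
W(q) = 1 (W(q) = 1/1 = 1)
W(6)*(-3 + Y) = 1*(-3 + 10) = 1*7 = 7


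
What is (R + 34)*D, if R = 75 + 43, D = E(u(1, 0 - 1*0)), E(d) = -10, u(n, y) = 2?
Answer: -1520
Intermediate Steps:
D = -10
R = 118
(R + 34)*D = (118 + 34)*(-10) = 152*(-10) = -1520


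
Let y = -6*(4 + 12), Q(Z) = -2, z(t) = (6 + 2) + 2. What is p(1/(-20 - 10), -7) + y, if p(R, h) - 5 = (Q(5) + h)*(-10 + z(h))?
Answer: -91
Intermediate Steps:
z(t) = 10 (z(t) = 8 + 2 = 10)
p(R, h) = 5 (p(R, h) = 5 + (-2 + h)*(-10 + 10) = 5 + (-2 + h)*0 = 5 + 0 = 5)
y = -96 (y = -6*16 = -96)
p(1/(-20 - 10), -7) + y = 5 - 96 = -91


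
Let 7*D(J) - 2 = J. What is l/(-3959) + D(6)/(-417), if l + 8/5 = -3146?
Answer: 45780862/57781605 ≈ 0.79231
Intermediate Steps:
l = -15738/5 (l = -8/5 - 3146 = -15738/5 ≈ -3147.6)
D(J) = 2/7 + J/7
l/(-3959) + D(6)/(-417) = -15738/5/(-3959) + (2/7 + (⅐)*6)/(-417) = -15738/5*(-1/3959) + (2/7 + 6/7)*(-1/417) = 15738/19795 + (8/7)*(-1/417) = 15738/19795 - 8/2919 = 45780862/57781605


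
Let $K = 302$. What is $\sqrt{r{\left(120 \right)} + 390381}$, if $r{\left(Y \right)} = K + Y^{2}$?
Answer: $7 \sqrt{8267} \approx 636.46$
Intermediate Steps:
$r{\left(Y \right)} = 302 + Y^{2}$
$\sqrt{r{\left(120 \right)} + 390381} = \sqrt{\left(302 + 120^{2}\right) + 390381} = \sqrt{\left(302 + 14400\right) + 390381} = \sqrt{14702 + 390381} = \sqrt{405083} = 7 \sqrt{8267}$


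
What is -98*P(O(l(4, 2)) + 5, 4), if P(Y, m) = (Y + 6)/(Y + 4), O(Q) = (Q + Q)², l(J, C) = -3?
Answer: -4606/45 ≈ -102.36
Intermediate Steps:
O(Q) = 4*Q² (O(Q) = (2*Q)² = 4*Q²)
P(Y, m) = (6 + Y)/(4 + Y)
-98*P(O(l(4, 2)) + 5, 4) = -98*(6 + (4*(-3)² + 5))/(4 + (4*(-3)² + 5)) = -98*(6 + (4*9 + 5))/(4 + (4*9 + 5)) = -98*(6 + (36 + 5))/(4 + (36 + 5)) = -98*(6 + 41)/(4 + 41) = -98*47/45 = -4606/45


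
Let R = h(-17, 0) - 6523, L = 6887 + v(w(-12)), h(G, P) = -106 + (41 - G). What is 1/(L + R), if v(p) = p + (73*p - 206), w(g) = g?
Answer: -1/778 ≈ -0.0012853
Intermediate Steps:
h(G, P) = -65 - G
v(p) = -206 + 74*p (v(p) = p + (-206 + 73*p) = -206 + 74*p)
L = 5793 (L = 6887 + (-206 + 74*(-12)) = 6887 + (-206 - 888) = 6887 - 1094 = 5793)
R = -6571 (R = (-65 - 1*(-17)) - 6523 = (-65 + 17) - 6523 = -48 - 6523 = -6571)
1/(L + R) = 1/(5793 - 6571) = 1/(-778) = -1/778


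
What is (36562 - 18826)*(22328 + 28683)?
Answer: 904731096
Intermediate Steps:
(36562 - 18826)*(22328 + 28683) = 17736*51011 = 904731096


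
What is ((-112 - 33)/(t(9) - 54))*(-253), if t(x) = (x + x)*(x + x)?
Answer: 7337/54 ≈ 135.87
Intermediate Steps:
t(x) = 4*x² (t(x) = (2*x)*(2*x) = 4*x²)
((-112 - 33)/(t(9) - 54))*(-253) = ((-112 - 33)/(4*9² - 54))*(-253) = -145/(4*81 - 54)*(-253) = -145/(324 - 54)*(-253) = -145/270*(-253) = -145*1/270*(-253) = -29/54*(-253) = 7337/54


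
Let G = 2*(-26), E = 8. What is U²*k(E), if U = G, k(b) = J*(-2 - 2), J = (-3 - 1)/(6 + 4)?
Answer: 21632/5 ≈ 4326.4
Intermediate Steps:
J = -⅖ (J = -4/10 = -4*⅒ = -⅖ ≈ -0.40000)
k(b) = 8/5 (k(b) = -2*(-2 - 2)/5 = -⅖*(-4) = 8/5)
G = -52
U = -52
U²*k(E) = (-52)²*(8/5) = 2704*(8/5) = 21632/5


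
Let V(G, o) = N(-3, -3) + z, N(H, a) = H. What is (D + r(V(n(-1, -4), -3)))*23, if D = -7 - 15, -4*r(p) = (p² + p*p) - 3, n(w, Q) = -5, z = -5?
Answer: -4899/4 ≈ -1224.8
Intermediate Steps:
V(G, o) = -8 (V(G, o) = -3 - 5 = -8)
r(p) = ¾ - p²/2 (r(p) = -((p² + p*p) - 3)/4 = -((p² + p²) - 3)/4 = -(2*p² - 3)/4 = -(-3 + 2*p²)/4 = ¾ - p²/2)
D = -22
(D + r(V(n(-1, -4), -3)))*23 = (-22 + (¾ - ½*(-8)²))*23 = (-22 + (¾ - ½*64))*23 = (-22 + (¾ - 32))*23 = (-22 - 125/4)*23 = -213/4*23 = -4899/4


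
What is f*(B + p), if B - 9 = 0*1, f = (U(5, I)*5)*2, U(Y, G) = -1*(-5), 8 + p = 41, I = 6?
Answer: 2100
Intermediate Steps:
p = 33 (p = -8 + 41 = 33)
U(Y, G) = 5
f = 50 (f = (5*5)*2 = 25*2 = 50)
B = 9 (B = 9 + 0*1 = 9 + 0 = 9)
f*(B + p) = 50*(9 + 33) = 50*42 = 2100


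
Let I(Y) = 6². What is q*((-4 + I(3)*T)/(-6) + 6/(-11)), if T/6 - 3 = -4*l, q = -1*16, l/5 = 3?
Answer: -1083520/33 ≈ -32834.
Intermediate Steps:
l = 15 (l = 5*3 = 15)
I(Y) = 36
q = -16
T = -342 (T = 18 + 6*(-4*15) = 18 + 6*(-60) = 18 - 360 = -342)
q*((-4 + I(3)*T)/(-6) + 6/(-11)) = -16*((-4 + 36*(-342))/(-6) + 6/(-11)) = -16*((-4 - 12312)*(-⅙) + 6*(-1/11)) = -16*(-12316*(-⅙) - 6/11) = -16*(6158/3 - 6/11) = -16*67720/33 = -1083520/33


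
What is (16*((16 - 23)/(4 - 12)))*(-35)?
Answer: -490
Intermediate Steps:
(16*((16 - 23)/(4 - 12)))*(-35) = (16*(-7/(-8)))*(-35) = (16*(-7*(-⅛)))*(-35) = (16*(7/8))*(-35) = 14*(-35) = -490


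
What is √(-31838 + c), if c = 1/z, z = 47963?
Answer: 3*I*√8137967440251/47963 ≈ 178.43*I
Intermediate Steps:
c = 1/47963 ≈ 2.0849e-5
√(-31838 + c) = √(-31838 + 1/47963) = √(-1527045993/47963) = 3*I*√8137967440251/47963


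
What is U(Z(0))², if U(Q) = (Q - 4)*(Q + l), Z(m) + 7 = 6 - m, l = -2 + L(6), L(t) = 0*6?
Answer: 225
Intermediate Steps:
L(t) = 0
l = -2 (l = -2 + 0 = -2)
Z(m) = -1 - m (Z(m) = -7 + (6 - m) = -1 - m)
U(Q) = (-4 + Q)*(-2 + Q) (U(Q) = (Q - 4)*(Q - 2) = (-4 + Q)*(-2 + Q))
U(Z(0))² = (8 + (-1 - 1*0)² - 6*(-1 - 1*0))² = (8 + (-1 + 0)² - 6*(-1 + 0))² = (8 + (-1)² - 6*(-1))² = (8 + 1 + 6)² = 15² = 225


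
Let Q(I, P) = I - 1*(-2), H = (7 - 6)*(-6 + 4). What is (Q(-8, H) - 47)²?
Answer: 2809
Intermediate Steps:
H = -2 (H = 1*(-2) = -2)
Q(I, P) = 2 + I (Q(I, P) = I + 2 = 2 + I)
(Q(-8, H) - 47)² = ((2 - 8) - 47)² = (-6 - 47)² = (-53)² = 2809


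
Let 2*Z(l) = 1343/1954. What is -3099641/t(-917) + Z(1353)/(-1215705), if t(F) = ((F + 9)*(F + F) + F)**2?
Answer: -1229768767006421/877371310137098907900 ≈ -1.4017e-6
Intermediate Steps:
Z(l) = 1343/3908 (Z(l) = (1343/1954)/2 = (1343*(1/1954))/2 = (1/2)*(1343/1954) = 1343/3908)
t(F) = (F + 2*F*(9 + F))**2 (t(F) = ((9 + F)*(2*F) + F)**2 = (2*F*(9 + F) + F)**2 = (F + 2*F*(9 + F))**2)
-3099641/t(-917) + Z(1353)/(-1215705) = -3099641*1/(840889*(19 + 2*(-917))**2) + (1343/3908)/(-1215705) = -3099641*1/(840889*(19 - 1834)**2) + (1343/3908)*(-1/1215705) = -3099641/(840889*(-1815)**2) - 1343/4750975140 = -3099641/(840889*3294225) - 1343/4750975140 = -3099641/2770077566025 - 1343/4750975140 = -1229768767006421/877371310137098907900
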